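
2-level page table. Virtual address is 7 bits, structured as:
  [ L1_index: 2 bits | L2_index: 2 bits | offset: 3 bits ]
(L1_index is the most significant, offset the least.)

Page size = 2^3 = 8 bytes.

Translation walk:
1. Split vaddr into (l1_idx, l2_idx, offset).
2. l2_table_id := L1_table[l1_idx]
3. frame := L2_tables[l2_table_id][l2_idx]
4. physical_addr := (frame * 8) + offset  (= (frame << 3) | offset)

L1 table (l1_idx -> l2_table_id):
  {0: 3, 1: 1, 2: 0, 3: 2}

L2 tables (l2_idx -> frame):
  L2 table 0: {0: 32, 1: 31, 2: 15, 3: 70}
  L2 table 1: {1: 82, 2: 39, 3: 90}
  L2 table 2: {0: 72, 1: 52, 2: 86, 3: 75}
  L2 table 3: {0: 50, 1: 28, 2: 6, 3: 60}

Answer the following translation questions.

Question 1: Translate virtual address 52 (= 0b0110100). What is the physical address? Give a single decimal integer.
vaddr = 52 = 0b0110100
Split: l1_idx=1, l2_idx=2, offset=4
L1[1] = 1
L2[1][2] = 39
paddr = 39 * 8 + 4 = 316

Answer: 316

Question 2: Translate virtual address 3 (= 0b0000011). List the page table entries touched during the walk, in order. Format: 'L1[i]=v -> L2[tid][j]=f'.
Answer: L1[0]=3 -> L2[3][0]=50

Derivation:
vaddr = 3 = 0b0000011
Split: l1_idx=0, l2_idx=0, offset=3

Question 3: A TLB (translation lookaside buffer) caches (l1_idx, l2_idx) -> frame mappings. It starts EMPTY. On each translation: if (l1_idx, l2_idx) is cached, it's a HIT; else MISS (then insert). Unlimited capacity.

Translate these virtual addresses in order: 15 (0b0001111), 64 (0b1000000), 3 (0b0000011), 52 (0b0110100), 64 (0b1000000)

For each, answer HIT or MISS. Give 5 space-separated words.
Answer: MISS MISS MISS MISS HIT

Derivation:
vaddr=15: (0,1) not in TLB -> MISS, insert
vaddr=64: (2,0) not in TLB -> MISS, insert
vaddr=3: (0,0) not in TLB -> MISS, insert
vaddr=52: (1,2) not in TLB -> MISS, insert
vaddr=64: (2,0) in TLB -> HIT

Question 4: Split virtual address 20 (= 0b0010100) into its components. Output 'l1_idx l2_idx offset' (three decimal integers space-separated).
Answer: 0 2 4

Derivation:
vaddr = 20 = 0b0010100
  top 2 bits -> l1_idx = 0
  next 2 bits -> l2_idx = 2
  bottom 3 bits -> offset = 4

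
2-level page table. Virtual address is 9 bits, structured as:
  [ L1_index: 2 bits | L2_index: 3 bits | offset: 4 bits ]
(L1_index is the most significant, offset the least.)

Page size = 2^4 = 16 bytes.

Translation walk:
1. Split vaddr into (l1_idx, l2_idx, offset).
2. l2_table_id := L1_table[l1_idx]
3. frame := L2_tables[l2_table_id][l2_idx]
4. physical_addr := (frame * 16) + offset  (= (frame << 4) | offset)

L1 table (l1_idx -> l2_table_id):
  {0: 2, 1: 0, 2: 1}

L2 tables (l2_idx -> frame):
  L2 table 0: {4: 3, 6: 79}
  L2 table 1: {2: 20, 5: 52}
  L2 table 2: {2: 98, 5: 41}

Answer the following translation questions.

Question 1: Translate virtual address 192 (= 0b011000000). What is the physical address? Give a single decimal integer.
vaddr = 192 = 0b011000000
Split: l1_idx=1, l2_idx=4, offset=0
L1[1] = 0
L2[0][4] = 3
paddr = 3 * 16 + 0 = 48

Answer: 48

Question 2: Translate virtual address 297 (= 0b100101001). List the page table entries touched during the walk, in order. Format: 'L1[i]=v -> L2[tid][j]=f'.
Answer: L1[2]=1 -> L2[1][2]=20

Derivation:
vaddr = 297 = 0b100101001
Split: l1_idx=2, l2_idx=2, offset=9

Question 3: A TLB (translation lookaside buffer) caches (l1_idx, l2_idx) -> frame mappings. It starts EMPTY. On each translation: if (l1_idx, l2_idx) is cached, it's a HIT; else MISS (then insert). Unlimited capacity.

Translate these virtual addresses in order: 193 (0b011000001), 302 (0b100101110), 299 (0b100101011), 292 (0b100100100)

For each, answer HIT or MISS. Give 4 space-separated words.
Answer: MISS MISS HIT HIT

Derivation:
vaddr=193: (1,4) not in TLB -> MISS, insert
vaddr=302: (2,2) not in TLB -> MISS, insert
vaddr=299: (2,2) in TLB -> HIT
vaddr=292: (2,2) in TLB -> HIT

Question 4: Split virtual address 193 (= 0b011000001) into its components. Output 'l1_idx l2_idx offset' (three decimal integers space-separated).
vaddr = 193 = 0b011000001
  top 2 bits -> l1_idx = 1
  next 3 bits -> l2_idx = 4
  bottom 4 bits -> offset = 1

Answer: 1 4 1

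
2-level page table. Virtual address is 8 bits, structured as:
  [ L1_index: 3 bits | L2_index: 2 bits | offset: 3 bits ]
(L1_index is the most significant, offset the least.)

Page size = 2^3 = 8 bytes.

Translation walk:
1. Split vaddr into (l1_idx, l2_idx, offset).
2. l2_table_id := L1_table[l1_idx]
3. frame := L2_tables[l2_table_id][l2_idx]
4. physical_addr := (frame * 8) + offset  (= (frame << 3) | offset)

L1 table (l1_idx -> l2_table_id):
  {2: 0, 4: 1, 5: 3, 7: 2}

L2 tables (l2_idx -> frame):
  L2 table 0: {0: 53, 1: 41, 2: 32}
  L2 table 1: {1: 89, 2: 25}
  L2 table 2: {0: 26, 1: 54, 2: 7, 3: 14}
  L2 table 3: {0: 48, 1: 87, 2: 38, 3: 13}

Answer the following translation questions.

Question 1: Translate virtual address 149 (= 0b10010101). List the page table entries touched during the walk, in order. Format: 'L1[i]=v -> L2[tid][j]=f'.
Answer: L1[4]=1 -> L2[1][2]=25

Derivation:
vaddr = 149 = 0b10010101
Split: l1_idx=4, l2_idx=2, offset=5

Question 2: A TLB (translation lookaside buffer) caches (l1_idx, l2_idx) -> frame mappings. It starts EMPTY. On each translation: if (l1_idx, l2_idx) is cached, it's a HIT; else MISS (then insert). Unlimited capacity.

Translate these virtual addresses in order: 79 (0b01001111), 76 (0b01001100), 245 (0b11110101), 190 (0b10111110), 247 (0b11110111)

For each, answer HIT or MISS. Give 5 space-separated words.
Answer: MISS HIT MISS MISS HIT

Derivation:
vaddr=79: (2,1) not in TLB -> MISS, insert
vaddr=76: (2,1) in TLB -> HIT
vaddr=245: (7,2) not in TLB -> MISS, insert
vaddr=190: (5,3) not in TLB -> MISS, insert
vaddr=247: (7,2) in TLB -> HIT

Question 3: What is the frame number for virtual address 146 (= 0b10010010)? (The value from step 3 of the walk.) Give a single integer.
Answer: 25

Derivation:
vaddr = 146: l1_idx=4, l2_idx=2
L1[4] = 1; L2[1][2] = 25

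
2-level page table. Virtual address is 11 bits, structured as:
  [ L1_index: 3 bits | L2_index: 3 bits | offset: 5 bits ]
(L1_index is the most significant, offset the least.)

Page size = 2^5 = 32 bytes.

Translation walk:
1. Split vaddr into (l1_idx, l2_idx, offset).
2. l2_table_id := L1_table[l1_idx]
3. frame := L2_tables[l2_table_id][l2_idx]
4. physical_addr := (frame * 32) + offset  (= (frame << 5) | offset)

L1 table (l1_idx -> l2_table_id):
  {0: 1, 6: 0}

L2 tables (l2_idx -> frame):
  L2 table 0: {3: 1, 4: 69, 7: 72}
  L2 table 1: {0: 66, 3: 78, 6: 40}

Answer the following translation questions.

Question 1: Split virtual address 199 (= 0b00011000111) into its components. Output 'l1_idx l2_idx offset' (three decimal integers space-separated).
vaddr = 199 = 0b00011000111
  top 3 bits -> l1_idx = 0
  next 3 bits -> l2_idx = 6
  bottom 5 bits -> offset = 7

Answer: 0 6 7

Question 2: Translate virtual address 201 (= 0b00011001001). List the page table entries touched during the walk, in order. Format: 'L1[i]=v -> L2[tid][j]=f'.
vaddr = 201 = 0b00011001001
Split: l1_idx=0, l2_idx=6, offset=9

Answer: L1[0]=1 -> L2[1][6]=40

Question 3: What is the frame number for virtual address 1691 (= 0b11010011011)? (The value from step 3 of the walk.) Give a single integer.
Answer: 69

Derivation:
vaddr = 1691: l1_idx=6, l2_idx=4
L1[6] = 0; L2[0][4] = 69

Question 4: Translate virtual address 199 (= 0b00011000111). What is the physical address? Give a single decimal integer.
vaddr = 199 = 0b00011000111
Split: l1_idx=0, l2_idx=6, offset=7
L1[0] = 1
L2[1][6] = 40
paddr = 40 * 32 + 7 = 1287

Answer: 1287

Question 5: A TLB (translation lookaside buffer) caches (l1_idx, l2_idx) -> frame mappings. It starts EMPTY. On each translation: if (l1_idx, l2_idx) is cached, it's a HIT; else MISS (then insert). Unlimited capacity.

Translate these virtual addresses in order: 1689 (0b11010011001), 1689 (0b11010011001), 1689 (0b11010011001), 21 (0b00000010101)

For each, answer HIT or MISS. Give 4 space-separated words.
Answer: MISS HIT HIT MISS

Derivation:
vaddr=1689: (6,4) not in TLB -> MISS, insert
vaddr=1689: (6,4) in TLB -> HIT
vaddr=1689: (6,4) in TLB -> HIT
vaddr=21: (0,0) not in TLB -> MISS, insert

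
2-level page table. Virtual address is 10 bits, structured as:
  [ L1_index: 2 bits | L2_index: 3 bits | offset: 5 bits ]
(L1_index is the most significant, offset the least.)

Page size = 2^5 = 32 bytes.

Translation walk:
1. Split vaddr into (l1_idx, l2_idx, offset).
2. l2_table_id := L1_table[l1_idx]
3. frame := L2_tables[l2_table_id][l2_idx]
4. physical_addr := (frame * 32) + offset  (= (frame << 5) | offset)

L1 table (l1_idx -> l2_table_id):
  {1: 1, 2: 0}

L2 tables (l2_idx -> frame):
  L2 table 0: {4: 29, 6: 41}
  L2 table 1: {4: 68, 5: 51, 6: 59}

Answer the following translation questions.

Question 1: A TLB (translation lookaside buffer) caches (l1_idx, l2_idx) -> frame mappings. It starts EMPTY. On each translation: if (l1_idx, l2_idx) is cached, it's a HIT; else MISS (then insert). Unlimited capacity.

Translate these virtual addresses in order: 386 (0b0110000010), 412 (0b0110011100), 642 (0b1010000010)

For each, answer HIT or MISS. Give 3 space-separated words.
Answer: MISS HIT MISS

Derivation:
vaddr=386: (1,4) not in TLB -> MISS, insert
vaddr=412: (1,4) in TLB -> HIT
vaddr=642: (2,4) not in TLB -> MISS, insert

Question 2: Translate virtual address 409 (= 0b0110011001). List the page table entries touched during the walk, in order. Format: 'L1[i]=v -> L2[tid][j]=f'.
Answer: L1[1]=1 -> L2[1][4]=68

Derivation:
vaddr = 409 = 0b0110011001
Split: l1_idx=1, l2_idx=4, offset=25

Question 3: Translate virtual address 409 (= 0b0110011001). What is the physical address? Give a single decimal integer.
vaddr = 409 = 0b0110011001
Split: l1_idx=1, l2_idx=4, offset=25
L1[1] = 1
L2[1][4] = 68
paddr = 68 * 32 + 25 = 2201

Answer: 2201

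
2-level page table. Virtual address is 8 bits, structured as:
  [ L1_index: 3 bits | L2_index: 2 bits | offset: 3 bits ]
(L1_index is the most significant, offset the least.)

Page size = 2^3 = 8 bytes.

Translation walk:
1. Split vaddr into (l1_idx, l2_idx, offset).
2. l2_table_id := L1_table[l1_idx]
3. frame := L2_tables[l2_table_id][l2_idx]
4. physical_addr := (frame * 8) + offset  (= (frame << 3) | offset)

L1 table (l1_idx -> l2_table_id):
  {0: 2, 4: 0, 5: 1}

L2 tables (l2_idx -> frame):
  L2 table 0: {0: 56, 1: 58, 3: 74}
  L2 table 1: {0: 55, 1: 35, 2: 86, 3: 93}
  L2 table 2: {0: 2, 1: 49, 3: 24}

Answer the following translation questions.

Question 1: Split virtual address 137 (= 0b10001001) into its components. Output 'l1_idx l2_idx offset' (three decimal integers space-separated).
vaddr = 137 = 0b10001001
  top 3 bits -> l1_idx = 4
  next 2 bits -> l2_idx = 1
  bottom 3 bits -> offset = 1

Answer: 4 1 1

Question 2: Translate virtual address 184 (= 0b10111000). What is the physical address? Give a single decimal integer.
vaddr = 184 = 0b10111000
Split: l1_idx=5, l2_idx=3, offset=0
L1[5] = 1
L2[1][3] = 93
paddr = 93 * 8 + 0 = 744

Answer: 744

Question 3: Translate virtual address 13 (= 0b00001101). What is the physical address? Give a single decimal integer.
vaddr = 13 = 0b00001101
Split: l1_idx=0, l2_idx=1, offset=5
L1[0] = 2
L2[2][1] = 49
paddr = 49 * 8 + 5 = 397

Answer: 397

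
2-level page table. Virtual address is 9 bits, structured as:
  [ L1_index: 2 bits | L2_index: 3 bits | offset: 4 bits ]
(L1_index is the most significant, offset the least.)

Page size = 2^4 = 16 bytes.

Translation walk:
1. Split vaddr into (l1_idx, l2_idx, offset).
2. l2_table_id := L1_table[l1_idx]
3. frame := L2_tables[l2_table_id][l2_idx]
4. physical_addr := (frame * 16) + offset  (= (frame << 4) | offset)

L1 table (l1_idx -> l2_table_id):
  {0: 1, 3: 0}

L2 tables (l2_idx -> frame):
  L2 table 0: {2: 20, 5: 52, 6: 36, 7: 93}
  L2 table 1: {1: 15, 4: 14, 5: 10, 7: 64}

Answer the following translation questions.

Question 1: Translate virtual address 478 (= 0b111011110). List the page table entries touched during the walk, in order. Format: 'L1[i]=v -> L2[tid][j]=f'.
Answer: L1[3]=0 -> L2[0][5]=52

Derivation:
vaddr = 478 = 0b111011110
Split: l1_idx=3, l2_idx=5, offset=14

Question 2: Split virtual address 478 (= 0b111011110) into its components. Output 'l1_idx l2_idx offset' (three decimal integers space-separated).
Answer: 3 5 14

Derivation:
vaddr = 478 = 0b111011110
  top 2 bits -> l1_idx = 3
  next 3 bits -> l2_idx = 5
  bottom 4 bits -> offset = 14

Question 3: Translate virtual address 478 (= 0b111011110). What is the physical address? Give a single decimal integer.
Answer: 846

Derivation:
vaddr = 478 = 0b111011110
Split: l1_idx=3, l2_idx=5, offset=14
L1[3] = 0
L2[0][5] = 52
paddr = 52 * 16 + 14 = 846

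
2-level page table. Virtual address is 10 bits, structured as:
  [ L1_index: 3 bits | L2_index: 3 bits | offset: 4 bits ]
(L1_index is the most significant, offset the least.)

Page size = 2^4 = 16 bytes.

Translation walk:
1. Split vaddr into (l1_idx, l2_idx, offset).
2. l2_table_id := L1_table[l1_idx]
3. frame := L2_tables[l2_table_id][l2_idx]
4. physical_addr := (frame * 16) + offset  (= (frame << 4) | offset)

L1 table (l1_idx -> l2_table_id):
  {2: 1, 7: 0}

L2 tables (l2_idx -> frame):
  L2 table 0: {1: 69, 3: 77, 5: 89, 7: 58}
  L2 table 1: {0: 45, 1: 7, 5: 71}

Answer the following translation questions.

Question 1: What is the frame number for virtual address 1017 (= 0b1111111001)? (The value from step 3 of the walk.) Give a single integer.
vaddr = 1017: l1_idx=7, l2_idx=7
L1[7] = 0; L2[0][7] = 58

Answer: 58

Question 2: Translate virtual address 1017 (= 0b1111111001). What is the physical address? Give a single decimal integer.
vaddr = 1017 = 0b1111111001
Split: l1_idx=7, l2_idx=7, offset=9
L1[7] = 0
L2[0][7] = 58
paddr = 58 * 16 + 9 = 937

Answer: 937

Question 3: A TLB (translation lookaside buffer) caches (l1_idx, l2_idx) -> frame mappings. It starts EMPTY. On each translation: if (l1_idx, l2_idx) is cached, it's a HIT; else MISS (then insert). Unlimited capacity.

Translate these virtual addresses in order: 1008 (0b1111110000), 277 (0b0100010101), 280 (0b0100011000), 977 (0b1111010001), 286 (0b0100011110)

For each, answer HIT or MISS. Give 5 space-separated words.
vaddr=1008: (7,7) not in TLB -> MISS, insert
vaddr=277: (2,1) not in TLB -> MISS, insert
vaddr=280: (2,1) in TLB -> HIT
vaddr=977: (7,5) not in TLB -> MISS, insert
vaddr=286: (2,1) in TLB -> HIT

Answer: MISS MISS HIT MISS HIT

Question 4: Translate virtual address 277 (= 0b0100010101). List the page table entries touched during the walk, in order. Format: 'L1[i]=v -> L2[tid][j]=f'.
vaddr = 277 = 0b0100010101
Split: l1_idx=2, l2_idx=1, offset=5

Answer: L1[2]=1 -> L2[1][1]=7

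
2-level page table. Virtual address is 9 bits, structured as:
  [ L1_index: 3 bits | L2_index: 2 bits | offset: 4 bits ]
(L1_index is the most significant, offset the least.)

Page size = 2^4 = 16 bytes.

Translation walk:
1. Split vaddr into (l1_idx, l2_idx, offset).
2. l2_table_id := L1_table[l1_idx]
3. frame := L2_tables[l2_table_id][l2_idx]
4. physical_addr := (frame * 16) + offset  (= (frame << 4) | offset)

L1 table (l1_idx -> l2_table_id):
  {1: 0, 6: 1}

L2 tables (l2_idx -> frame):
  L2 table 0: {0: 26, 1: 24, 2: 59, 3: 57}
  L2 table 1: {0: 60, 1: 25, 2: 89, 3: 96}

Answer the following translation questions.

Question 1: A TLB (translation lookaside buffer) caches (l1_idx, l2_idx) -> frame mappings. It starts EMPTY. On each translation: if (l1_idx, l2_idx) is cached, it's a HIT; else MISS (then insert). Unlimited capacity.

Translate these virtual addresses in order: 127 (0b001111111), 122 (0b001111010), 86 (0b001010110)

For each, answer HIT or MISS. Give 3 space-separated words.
Answer: MISS HIT MISS

Derivation:
vaddr=127: (1,3) not in TLB -> MISS, insert
vaddr=122: (1,3) in TLB -> HIT
vaddr=86: (1,1) not in TLB -> MISS, insert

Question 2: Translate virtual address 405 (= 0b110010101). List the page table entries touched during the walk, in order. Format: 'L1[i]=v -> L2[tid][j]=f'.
vaddr = 405 = 0b110010101
Split: l1_idx=6, l2_idx=1, offset=5

Answer: L1[6]=1 -> L2[1][1]=25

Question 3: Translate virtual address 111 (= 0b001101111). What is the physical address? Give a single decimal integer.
Answer: 959

Derivation:
vaddr = 111 = 0b001101111
Split: l1_idx=1, l2_idx=2, offset=15
L1[1] = 0
L2[0][2] = 59
paddr = 59 * 16 + 15 = 959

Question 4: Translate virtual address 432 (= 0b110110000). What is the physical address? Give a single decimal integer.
vaddr = 432 = 0b110110000
Split: l1_idx=6, l2_idx=3, offset=0
L1[6] = 1
L2[1][3] = 96
paddr = 96 * 16 + 0 = 1536

Answer: 1536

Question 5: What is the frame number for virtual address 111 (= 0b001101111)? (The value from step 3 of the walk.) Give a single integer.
vaddr = 111: l1_idx=1, l2_idx=2
L1[1] = 0; L2[0][2] = 59

Answer: 59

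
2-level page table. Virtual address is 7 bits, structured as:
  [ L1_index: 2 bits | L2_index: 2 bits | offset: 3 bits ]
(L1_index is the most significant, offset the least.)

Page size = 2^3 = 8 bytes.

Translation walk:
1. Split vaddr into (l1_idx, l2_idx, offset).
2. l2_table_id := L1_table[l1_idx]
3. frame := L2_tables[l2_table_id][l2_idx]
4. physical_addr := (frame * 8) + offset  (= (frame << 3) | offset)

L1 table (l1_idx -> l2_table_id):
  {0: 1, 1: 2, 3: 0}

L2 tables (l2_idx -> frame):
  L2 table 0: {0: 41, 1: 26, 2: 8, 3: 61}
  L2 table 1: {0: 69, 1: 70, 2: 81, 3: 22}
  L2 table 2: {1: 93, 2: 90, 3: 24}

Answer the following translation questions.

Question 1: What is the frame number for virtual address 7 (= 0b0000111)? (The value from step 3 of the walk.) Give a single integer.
Answer: 69

Derivation:
vaddr = 7: l1_idx=0, l2_idx=0
L1[0] = 1; L2[1][0] = 69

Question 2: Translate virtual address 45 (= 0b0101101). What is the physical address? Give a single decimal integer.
Answer: 749

Derivation:
vaddr = 45 = 0b0101101
Split: l1_idx=1, l2_idx=1, offset=5
L1[1] = 2
L2[2][1] = 93
paddr = 93 * 8 + 5 = 749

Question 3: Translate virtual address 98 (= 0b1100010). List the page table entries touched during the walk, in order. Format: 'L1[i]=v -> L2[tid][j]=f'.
Answer: L1[3]=0 -> L2[0][0]=41

Derivation:
vaddr = 98 = 0b1100010
Split: l1_idx=3, l2_idx=0, offset=2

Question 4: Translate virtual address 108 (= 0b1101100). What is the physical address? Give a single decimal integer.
Answer: 212

Derivation:
vaddr = 108 = 0b1101100
Split: l1_idx=3, l2_idx=1, offset=4
L1[3] = 0
L2[0][1] = 26
paddr = 26 * 8 + 4 = 212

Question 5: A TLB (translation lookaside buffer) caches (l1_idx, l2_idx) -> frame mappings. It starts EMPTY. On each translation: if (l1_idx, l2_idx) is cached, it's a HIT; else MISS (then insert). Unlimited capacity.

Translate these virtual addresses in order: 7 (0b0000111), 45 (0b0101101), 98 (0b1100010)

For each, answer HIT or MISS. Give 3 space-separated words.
Answer: MISS MISS MISS

Derivation:
vaddr=7: (0,0) not in TLB -> MISS, insert
vaddr=45: (1,1) not in TLB -> MISS, insert
vaddr=98: (3,0) not in TLB -> MISS, insert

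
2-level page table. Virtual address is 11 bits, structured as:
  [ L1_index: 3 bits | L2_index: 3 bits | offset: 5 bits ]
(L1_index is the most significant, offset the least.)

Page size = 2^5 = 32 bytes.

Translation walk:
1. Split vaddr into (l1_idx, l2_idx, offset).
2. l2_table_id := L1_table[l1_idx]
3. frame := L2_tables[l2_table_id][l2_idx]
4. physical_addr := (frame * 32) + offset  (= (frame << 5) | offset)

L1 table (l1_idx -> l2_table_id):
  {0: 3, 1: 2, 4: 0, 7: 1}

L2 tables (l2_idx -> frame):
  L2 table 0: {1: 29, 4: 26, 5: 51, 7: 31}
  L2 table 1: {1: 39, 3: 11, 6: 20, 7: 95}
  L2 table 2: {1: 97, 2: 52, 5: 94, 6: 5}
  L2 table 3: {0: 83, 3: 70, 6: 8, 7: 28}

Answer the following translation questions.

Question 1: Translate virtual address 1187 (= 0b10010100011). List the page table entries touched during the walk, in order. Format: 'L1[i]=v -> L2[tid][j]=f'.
Answer: L1[4]=0 -> L2[0][5]=51

Derivation:
vaddr = 1187 = 0b10010100011
Split: l1_idx=4, l2_idx=5, offset=3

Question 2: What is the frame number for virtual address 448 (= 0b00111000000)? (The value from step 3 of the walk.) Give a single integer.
vaddr = 448: l1_idx=1, l2_idx=6
L1[1] = 2; L2[2][6] = 5

Answer: 5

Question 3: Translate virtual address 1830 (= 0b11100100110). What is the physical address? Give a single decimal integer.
vaddr = 1830 = 0b11100100110
Split: l1_idx=7, l2_idx=1, offset=6
L1[7] = 1
L2[1][1] = 39
paddr = 39 * 32 + 6 = 1254

Answer: 1254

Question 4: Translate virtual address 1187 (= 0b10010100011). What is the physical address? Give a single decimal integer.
Answer: 1635

Derivation:
vaddr = 1187 = 0b10010100011
Split: l1_idx=4, l2_idx=5, offset=3
L1[4] = 0
L2[0][5] = 51
paddr = 51 * 32 + 3 = 1635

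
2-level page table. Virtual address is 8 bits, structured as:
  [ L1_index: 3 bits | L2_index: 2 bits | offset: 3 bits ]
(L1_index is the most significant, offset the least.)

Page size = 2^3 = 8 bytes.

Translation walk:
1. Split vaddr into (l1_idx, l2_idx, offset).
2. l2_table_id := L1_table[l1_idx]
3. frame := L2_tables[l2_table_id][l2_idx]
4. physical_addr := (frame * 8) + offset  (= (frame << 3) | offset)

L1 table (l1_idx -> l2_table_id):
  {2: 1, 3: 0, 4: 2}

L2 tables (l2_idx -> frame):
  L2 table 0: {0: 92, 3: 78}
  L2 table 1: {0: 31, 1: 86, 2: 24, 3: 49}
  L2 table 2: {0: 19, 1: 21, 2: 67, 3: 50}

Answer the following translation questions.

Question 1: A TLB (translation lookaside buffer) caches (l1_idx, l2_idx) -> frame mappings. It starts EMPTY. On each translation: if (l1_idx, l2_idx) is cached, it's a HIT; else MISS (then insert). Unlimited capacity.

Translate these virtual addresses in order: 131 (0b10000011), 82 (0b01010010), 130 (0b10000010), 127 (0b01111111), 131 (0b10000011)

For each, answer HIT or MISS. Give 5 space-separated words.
vaddr=131: (4,0) not in TLB -> MISS, insert
vaddr=82: (2,2) not in TLB -> MISS, insert
vaddr=130: (4,0) in TLB -> HIT
vaddr=127: (3,3) not in TLB -> MISS, insert
vaddr=131: (4,0) in TLB -> HIT

Answer: MISS MISS HIT MISS HIT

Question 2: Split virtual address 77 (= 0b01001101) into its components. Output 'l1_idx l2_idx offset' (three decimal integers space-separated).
vaddr = 77 = 0b01001101
  top 3 bits -> l1_idx = 2
  next 2 bits -> l2_idx = 1
  bottom 3 bits -> offset = 5

Answer: 2 1 5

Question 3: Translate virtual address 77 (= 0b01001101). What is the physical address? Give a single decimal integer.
vaddr = 77 = 0b01001101
Split: l1_idx=2, l2_idx=1, offset=5
L1[2] = 1
L2[1][1] = 86
paddr = 86 * 8 + 5 = 693

Answer: 693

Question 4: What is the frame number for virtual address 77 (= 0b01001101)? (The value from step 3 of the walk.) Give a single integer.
vaddr = 77: l1_idx=2, l2_idx=1
L1[2] = 1; L2[1][1] = 86

Answer: 86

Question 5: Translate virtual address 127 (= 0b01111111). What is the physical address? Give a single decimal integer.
Answer: 631

Derivation:
vaddr = 127 = 0b01111111
Split: l1_idx=3, l2_idx=3, offset=7
L1[3] = 0
L2[0][3] = 78
paddr = 78 * 8 + 7 = 631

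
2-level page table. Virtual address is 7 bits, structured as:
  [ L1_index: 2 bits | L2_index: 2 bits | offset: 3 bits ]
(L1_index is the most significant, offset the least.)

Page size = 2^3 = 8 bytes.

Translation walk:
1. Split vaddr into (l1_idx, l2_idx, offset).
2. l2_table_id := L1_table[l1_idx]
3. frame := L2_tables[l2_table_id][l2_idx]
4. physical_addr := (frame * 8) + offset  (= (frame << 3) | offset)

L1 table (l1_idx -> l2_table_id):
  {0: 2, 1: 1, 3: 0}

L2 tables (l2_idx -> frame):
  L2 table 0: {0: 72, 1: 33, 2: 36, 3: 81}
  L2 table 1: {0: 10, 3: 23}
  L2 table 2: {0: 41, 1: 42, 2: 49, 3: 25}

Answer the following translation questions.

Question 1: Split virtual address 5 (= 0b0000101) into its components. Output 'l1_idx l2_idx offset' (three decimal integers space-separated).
Answer: 0 0 5

Derivation:
vaddr = 5 = 0b0000101
  top 2 bits -> l1_idx = 0
  next 2 bits -> l2_idx = 0
  bottom 3 bits -> offset = 5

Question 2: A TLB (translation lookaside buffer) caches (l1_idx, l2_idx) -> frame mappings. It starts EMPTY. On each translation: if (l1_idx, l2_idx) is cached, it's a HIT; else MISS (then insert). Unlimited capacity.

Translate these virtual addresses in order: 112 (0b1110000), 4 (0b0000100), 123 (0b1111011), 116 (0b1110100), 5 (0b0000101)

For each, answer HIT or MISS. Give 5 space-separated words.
vaddr=112: (3,2) not in TLB -> MISS, insert
vaddr=4: (0,0) not in TLB -> MISS, insert
vaddr=123: (3,3) not in TLB -> MISS, insert
vaddr=116: (3,2) in TLB -> HIT
vaddr=5: (0,0) in TLB -> HIT

Answer: MISS MISS MISS HIT HIT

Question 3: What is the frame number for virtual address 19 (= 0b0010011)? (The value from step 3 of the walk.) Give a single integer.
vaddr = 19: l1_idx=0, l2_idx=2
L1[0] = 2; L2[2][2] = 49

Answer: 49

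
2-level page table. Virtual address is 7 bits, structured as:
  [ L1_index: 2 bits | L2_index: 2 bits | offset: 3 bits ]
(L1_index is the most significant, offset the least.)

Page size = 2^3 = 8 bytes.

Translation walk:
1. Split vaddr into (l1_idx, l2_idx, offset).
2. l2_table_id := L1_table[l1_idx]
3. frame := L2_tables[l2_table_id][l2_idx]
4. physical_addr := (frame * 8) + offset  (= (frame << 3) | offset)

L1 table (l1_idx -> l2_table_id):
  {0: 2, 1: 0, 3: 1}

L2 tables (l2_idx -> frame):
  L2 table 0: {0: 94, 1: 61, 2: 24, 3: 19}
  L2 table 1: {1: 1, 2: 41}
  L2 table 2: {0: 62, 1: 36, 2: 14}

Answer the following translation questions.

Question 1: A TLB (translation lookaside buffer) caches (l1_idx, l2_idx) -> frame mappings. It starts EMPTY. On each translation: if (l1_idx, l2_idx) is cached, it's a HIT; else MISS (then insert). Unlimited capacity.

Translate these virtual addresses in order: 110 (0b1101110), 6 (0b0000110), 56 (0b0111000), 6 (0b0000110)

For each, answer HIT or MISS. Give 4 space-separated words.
vaddr=110: (3,1) not in TLB -> MISS, insert
vaddr=6: (0,0) not in TLB -> MISS, insert
vaddr=56: (1,3) not in TLB -> MISS, insert
vaddr=6: (0,0) in TLB -> HIT

Answer: MISS MISS MISS HIT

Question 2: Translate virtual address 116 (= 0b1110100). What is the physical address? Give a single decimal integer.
vaddr = 116 = 0b1110100
Split: l1_idx=3, l2_idx=2, offset=4
L1[3] = 1
L2[1][2] = 41
paddr = 41 * 8 + 4 = 332

Answer: 332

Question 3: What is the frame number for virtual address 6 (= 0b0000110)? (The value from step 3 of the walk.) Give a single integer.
vaddr = 6: l1_idx=0, l2_idx=0
L1[0] = 2; L2[2][0] = 62

Answer: 62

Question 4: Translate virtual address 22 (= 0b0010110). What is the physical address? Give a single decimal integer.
vaddr = 22 = 0b0010110
Split: l1_idx=0, l2_idx=2, offset=6
L1[0] = 2
L2[2][2] = 14
paddr = 14 * 8 + 6 = 118

Answer: 118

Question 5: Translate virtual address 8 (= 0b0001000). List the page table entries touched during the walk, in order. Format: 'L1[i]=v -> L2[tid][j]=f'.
Answer: L1[0]=2 -> L2[2][1]=36

Derivation:
vaddr = 8 = 0b0001000
Split: l1_idx=0, l2_idx=1, offset=0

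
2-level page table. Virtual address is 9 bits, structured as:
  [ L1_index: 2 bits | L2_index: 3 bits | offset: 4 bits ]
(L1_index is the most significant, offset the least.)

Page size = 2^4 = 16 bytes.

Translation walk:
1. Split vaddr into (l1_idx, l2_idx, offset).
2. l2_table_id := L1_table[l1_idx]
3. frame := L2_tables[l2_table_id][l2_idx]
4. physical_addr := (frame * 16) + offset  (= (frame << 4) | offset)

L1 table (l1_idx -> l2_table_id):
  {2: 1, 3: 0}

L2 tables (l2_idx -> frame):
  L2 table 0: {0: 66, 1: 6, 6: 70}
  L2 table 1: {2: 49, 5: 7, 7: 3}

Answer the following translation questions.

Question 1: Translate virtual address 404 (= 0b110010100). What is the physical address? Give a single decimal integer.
Answer: 100

Derivation:
vaddr = 404 = 0b110010100
Split: l1_idx=3, l2_idx=1, offset=4
L1[3] = 0
L2[0][1] = 6
paddr = 6 * 16 + 4 = 100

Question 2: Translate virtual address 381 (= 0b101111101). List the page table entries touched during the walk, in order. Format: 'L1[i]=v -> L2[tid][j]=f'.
vaddr = 381 = 0b101111101
Split: l1_idx=2, l2_idx=7, offset=13

Answer: L1[2]=1 -> L2[1][7]=3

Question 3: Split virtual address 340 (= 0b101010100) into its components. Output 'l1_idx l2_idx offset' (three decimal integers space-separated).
Answer: 2 5 4

Derivation:
vaddr = 340 = 0b101010100
  top 2 bits -> l1_idx = 2
  next 3 bits -> l2_idx = 5
  bottom 4 bits -> offset = 4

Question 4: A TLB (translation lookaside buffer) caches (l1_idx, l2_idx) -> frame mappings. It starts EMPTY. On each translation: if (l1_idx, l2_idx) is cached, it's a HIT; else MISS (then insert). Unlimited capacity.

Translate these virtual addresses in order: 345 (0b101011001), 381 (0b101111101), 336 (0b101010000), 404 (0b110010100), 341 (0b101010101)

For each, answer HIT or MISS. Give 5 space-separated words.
Answer: MISS MISS HIT MISS HIT

Derivation:
vaddr=345: (2,5) not in TLB -> MISS, insert
vaddr=381: (2,7) not in TLB -> MISS, insert
vaddr=336: (2,5) in TLB -> HIT
vaddr=404: (3,1) not in TLB -> MISS, insert
vaddr=341: (2,5) in TLB -> HIT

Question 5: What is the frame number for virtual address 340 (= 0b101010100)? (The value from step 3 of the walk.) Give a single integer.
vaddr = 340: l1_idx=2, l2_idx=5
L1[2] = 1; L2[1][5] = 7

Answer: 7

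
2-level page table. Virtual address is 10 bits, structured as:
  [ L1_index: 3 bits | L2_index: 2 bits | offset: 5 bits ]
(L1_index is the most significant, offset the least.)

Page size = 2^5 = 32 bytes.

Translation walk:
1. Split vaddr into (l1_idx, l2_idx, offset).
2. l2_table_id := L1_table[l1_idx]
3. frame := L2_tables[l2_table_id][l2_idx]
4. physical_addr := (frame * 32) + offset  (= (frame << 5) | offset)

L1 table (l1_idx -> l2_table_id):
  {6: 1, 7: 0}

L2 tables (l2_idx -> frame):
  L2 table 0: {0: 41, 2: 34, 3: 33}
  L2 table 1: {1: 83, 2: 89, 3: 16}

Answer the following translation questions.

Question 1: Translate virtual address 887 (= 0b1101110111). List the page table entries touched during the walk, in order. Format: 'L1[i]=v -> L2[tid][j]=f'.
vaddr = 887 = 0b1101110111
Split: l1_idx=6, l2_idx=3, offset=23

Answer: L1[6]=1 -> L2[1][3]=16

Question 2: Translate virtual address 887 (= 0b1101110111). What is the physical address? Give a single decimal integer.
vaddr = 887 = 0b1101110111
Split: l1_idx=6, l2_idx=3, offset=23
L1[6] = 1
L2[1][3] = 16
paddr = 16 * 32 + 23 = 535

Answer: 535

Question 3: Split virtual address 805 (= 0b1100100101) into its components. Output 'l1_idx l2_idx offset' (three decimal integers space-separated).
vaddr = 805 = 0b1100100101
  top 3 bits -> l1_idx = 6
  next 2 bits -> l2_idx = 1
  bottom 5 bits -> offset = 5

Answer: 6 1 5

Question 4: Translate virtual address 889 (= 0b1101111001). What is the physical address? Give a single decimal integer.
vaddr = 889 = 0b1101111001
Split: l1_idx=6, l2_idx=3, offset=25
L1[6] = 1
L2[1][3] = 16
paddr = 16 * 32 + 25 = 537

Answer: 537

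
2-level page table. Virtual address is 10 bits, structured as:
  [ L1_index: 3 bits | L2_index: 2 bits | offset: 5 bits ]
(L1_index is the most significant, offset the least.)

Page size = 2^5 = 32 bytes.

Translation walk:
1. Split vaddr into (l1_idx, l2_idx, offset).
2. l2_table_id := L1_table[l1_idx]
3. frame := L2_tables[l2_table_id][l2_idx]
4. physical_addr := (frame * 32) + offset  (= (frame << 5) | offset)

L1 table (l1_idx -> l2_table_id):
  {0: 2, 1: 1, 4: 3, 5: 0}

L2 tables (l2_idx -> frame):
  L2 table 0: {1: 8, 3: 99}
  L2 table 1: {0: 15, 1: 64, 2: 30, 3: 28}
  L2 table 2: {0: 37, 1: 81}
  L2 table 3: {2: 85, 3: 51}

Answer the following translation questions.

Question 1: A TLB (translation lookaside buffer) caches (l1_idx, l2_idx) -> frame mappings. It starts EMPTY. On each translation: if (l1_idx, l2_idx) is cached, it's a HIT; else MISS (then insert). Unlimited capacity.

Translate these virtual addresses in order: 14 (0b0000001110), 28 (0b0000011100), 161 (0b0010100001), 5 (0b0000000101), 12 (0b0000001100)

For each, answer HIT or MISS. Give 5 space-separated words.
Answer: MISS HIT MISS HIT HIT

Derivation:
vaddr=14: (0,0) not in TLB -> MISS, insert
vaddr=28: (0,0) in TLB -> HIT
vaddr=161: (1,1) not in TLB -> MISS, insert
vaddr=5: (0,0) in TLB -> HIT
vaddr=12: (0,0) in TLB -> HIT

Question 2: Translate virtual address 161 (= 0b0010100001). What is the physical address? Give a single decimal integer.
Answer: 2049

Derivation:
vaddr = 161 = 0b0010100001
Split: l1_idx=1, l2_idx=1, offset=1
L1[1] = 1
L2[1][1] = 64
paddr = 64 * 32 + 1 = 2049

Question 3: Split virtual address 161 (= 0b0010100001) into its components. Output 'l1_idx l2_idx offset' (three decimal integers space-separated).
vaddr = 161 = 0b0010100001
  top 3 bits -> l1_idx = 1
  next 2 bits -> l2_idx = 1
  bottom 5 bits -> offset = 1

Answer: 1 1 1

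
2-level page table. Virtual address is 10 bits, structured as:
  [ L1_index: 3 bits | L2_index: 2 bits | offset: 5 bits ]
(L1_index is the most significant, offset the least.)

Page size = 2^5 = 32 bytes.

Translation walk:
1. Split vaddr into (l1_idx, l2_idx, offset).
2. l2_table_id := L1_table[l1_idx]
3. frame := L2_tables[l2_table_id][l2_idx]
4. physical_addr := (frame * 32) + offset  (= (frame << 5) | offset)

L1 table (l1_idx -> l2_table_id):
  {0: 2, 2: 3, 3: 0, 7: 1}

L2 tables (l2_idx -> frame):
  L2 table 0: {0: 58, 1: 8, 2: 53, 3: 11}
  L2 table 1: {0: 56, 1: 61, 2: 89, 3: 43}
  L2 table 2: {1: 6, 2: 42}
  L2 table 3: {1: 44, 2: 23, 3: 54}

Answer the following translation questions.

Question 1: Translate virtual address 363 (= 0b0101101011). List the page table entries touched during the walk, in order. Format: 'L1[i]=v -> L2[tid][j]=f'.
vaddr = 363 = 0b0101101011
Split: l1_idx=2, l2_idx=3, offset=11

Answer: L1[2]=3 -> L2[3][3]=54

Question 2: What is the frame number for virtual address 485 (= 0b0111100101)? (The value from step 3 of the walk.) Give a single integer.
Answer: 11

Derivation:
vaddr = 485: l1_idx=3, l2_idx=3
L1[3] = 0; L2[0][3] = 11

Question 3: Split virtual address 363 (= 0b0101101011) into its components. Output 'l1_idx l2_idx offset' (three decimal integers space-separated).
vaddr = 363 = 0b0101101011
  top 3 bits -> l1_idx = 2
  next 2 bits -> l2_idx = 3
  bottom 5 bits -> offset = 11

Answer: 2 3 11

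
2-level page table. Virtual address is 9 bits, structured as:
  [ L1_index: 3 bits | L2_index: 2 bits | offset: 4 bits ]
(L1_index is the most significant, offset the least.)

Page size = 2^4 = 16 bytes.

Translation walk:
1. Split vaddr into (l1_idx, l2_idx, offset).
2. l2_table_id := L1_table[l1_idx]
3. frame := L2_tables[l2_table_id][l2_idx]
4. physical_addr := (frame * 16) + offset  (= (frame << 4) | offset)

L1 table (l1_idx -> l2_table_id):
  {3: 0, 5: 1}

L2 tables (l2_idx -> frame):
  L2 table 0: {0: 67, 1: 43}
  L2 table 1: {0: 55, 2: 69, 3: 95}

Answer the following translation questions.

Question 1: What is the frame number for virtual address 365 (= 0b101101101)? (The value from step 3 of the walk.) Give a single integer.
vaddr = 365: l1_idx=5, l2_idx=2
L1[5] = 1; L2[1][2] = 69

Answer: 69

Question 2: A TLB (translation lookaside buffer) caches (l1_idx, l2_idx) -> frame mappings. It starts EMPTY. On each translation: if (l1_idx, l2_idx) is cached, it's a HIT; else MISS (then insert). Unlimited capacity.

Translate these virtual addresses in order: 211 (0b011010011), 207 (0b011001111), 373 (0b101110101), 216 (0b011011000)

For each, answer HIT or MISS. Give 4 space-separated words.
Answer: MISS MISS MISS HIT

Derivation:
vaddr=211: (3,1) not in TLB -> MISS, insert
vaddr=207: (3,0) not in TLB -> MISS, insert
vaddr=373: (5,3) not in TLB -> MISS, insert
vaddr=216: (3,1) in TLB -> HIT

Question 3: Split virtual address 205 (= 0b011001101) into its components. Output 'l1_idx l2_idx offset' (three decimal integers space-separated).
Answer: 3 0 13

Derivation:
vaddr = 205 = 0b011001101
  top 3 bits -> l1_idx = 3
  next 2 bits -> l2_idx = 0
  bottom 4 bits -> offset = 13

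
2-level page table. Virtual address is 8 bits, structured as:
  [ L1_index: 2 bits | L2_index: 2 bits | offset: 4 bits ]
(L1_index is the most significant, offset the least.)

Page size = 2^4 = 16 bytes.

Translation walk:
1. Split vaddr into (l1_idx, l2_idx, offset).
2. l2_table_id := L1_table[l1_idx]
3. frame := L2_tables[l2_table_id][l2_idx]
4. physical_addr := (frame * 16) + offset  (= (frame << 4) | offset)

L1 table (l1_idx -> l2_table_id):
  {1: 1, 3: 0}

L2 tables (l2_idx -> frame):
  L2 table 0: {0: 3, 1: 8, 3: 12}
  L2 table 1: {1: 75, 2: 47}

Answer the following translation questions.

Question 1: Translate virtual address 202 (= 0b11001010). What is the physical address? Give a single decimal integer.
Answer: 58

Derivation:
vaddr = 202 = 0b11001010
Split: l1_idx=3, l2_idx=0, offset=10
L1[3] = 0
L2[0][0] = 3
paddr = 3 * 16 + 10 = 58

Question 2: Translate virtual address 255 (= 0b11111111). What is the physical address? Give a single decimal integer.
Answer: 207

Derivation:
vaddr = 255 = 0b11111111
Split: l1_idx=3, l2_idx=3, offset=15
L1[3] = 0
L2[0][3] = 12
paddr = 12 * 16 + 15 = 207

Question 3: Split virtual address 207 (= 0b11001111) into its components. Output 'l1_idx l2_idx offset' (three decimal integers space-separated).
vaddr = 207 = 0b11001111
  top 2 bits -> l1_idx = 3
  next 2 bits -> l2_idx = 0
  bottom 4 bits -> offset = 15

Answer: 3 0 15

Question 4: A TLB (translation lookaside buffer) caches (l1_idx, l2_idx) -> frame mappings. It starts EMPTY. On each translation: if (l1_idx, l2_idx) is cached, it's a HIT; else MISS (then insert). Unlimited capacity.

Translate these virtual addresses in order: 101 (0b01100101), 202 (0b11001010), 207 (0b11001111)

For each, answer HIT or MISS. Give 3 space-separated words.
Answer: MISS MISS HIT

Derivation:
vaddr=101: (1,2) not in TLB -> MISS, insert
vaddr=202: (3,0) not in TLB -> MISS, insert
vaddr=207: (3,0) in TLB -> HIT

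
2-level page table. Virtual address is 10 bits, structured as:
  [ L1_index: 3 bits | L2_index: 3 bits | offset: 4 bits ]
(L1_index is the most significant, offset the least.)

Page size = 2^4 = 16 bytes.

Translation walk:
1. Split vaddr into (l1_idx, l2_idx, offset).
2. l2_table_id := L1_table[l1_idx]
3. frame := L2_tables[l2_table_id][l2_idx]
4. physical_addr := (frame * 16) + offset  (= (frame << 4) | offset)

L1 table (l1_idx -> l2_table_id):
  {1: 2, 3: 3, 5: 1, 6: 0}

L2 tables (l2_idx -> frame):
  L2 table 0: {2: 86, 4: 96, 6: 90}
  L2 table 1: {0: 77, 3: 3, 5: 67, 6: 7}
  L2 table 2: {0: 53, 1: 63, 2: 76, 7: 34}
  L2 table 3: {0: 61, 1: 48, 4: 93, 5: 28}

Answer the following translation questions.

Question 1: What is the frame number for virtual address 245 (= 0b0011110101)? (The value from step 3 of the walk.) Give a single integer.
vaddr = 245: l1_idx=1, l2_idx=7
L1[1] = 2; L2[2][7] = 34

Answer: 34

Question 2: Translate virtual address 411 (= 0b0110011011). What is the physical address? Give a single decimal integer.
Answer: 779

Derivation:
vaddr = 411 = 0b0110011011
Split: l1_idx=3, l2_idx=1, offset=11
L1[3] = 3
L2[3][1] = 48
paddr = 48 * 16 + 11 = 779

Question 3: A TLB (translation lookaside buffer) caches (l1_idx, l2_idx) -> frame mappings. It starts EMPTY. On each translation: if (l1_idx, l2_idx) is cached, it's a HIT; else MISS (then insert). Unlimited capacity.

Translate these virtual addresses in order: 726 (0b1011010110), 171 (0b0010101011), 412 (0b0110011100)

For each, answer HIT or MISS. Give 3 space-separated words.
Answer: MISS MISS MISS

Derivation:
vaddr=726: (5,5) not in TLB -> MISS, insert
vaddr=171: (1,2) not in TLB -> MISS, insert
vaddr=412: (3,1) not in TLB -> MISS, insert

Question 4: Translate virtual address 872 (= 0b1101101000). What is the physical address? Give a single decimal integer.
vaddr = 872 = 0b1101101000
Split: l1_idx=6, l2_idx=6, offset=8
L1[6] = 0
L2[0][6] = 90
paddr = 90 * 16 + 8 = 1448

Answer: 1448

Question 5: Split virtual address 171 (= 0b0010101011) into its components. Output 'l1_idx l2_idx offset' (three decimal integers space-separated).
vaddr = 171 = 0b0010101011
  top 3 bits -> l1_idx = 1
  next 3 bits -> l2_idx = 2
  bottom 4 bits -> offset = 11

Answer: 1 2 11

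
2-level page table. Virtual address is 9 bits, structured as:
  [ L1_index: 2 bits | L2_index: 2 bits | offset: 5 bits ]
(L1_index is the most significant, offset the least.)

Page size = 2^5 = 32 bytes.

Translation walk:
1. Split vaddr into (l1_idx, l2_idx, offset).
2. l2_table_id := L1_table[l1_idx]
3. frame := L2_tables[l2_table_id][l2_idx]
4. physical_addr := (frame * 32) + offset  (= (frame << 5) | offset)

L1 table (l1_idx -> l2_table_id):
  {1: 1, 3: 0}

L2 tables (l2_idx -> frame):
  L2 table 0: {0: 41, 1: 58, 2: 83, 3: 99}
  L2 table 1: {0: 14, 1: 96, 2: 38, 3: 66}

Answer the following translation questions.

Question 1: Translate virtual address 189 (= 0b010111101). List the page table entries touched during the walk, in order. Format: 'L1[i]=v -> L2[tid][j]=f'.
vaddr = 189 = 0b010111101
Split: l1_idx=1, l2_idx=1, offset=29

Answer: L1[1]=1 -> L2[1][1]=96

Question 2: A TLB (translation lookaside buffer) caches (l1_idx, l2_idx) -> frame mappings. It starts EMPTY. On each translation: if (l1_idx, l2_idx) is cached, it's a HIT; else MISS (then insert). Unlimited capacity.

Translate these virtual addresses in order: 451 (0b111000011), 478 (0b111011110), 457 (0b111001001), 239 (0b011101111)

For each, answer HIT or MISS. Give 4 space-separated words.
vaddr=451: (3,2) not in TLB -> MISS, insert
vaddr=478: (3,2) in TLB -> HIT
vaddr=457: (3,2) in TLB -> HIT
vaddr=239: (1,3) not in TLB -> MISS, insert

Answer: MISS HIT HIT MISS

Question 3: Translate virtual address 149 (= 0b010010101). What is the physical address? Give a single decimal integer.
vaddr = 149 = 0b010010101
Split: l1_idx=1, l2_idx=0, offset=21
L1[1] = 1
L2[1][0] = 14
paddr = 14 * 32 + 21 = 469

Answer: 469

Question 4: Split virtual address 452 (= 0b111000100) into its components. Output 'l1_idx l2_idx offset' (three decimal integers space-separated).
Answer: 3 2 4

Derivation:
vaddr = 452 = 0b111000100
  top 2 bits -> l1_idx = 3
  next 2 bits -> l2_idx = 2
  bottom 5 bits -> offset = 4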